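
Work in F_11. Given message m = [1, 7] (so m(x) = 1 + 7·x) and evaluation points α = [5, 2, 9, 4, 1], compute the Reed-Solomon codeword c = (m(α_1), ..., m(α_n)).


c = [3, 4, 9, 7, 8]

Message polynomial: m(x) = 1 + 7·x (mod 11).
For each evaluation point α_i, compute m(α_i) mod 11:
  α_1 = 5: Horner steps 7 → 3, so m(5) = 3.
  α_2 = 2: Horner steps 7 → 4, so m(2) = 4.
  α_3 = 9: Horner steps 7 → 9, so m(9) = 9.
  α_4 = 4: Horner steps 7 → 7, so m(4) = 7.
  α_5 = 1: Horner steps 7 → 8, so m(1) = 8.
Codeword c = [3, 4, 9, 7, 8] ∈ F_11^5.


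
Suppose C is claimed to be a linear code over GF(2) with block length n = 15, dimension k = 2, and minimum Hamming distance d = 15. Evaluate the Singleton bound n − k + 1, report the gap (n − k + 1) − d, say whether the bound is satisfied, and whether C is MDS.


Singleton RHS = n − k + 1 = 14, slack = -1, bound violated (no such code; not MDS).

Singleton bound: d ≤ n − k + 1.
Here n = 15, k = 2, so n − k + 1 = 14.
Given d = 15, check d ≤ 14: NO.
Slack = (n − k + 1) − d = -1.
The slack is negative: d = 15 exceeds n − k + 1 = 14 by 1, so the Singleton bound is violated and no linear [15, 2, 15]_2 code can exist. In particular it is not MDS (MDS requires d = n − k + 1 exactly).
Description: the claimed parameters are [15, 2, 15]_2; such a code would be impossible (violates the Singleton bound).


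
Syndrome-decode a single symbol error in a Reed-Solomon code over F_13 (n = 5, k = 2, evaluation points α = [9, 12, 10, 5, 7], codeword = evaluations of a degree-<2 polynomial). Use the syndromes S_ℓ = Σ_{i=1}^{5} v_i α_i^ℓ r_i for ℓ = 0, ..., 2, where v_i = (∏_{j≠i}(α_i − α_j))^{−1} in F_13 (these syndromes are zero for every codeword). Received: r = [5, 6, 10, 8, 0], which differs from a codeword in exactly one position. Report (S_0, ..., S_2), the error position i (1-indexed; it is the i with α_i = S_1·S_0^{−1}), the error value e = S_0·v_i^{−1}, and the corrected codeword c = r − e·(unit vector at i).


S = (1, 10, 9), error at position 3, error magnitude e = 9, c = [5, 6, 1, 8, 0].

Step 1: column multipliers v_i = (∏_{j≠i}(α_i − α_j))^{−1} mod 13.
  i = 1 (α = 9): (9−12)(9−10)(9−5)(9−7) = (−3)·(−1)·4·2 = 24 ≡ 11, so v_1 = 11^{−1} = 6 (mod 13).
  i = 2 (α = 12): (12−9)(12−10)(12−5)(12−7) = 3·2·7·5 = 210 ≡ 2, so v_2 = 2^{−1} = 7 (mod 13).
  i = 3 (α = 10): (10−9)(10−12)(10−5)(10−7) = 1·(−2)·5·3 = −30 ≡ 9, so v_3 = 9^{−1} = 3 (mod 13).
  i = 4 (α = 5): (5−9)(5−12)(5−10)(5−7) = (−4)·(−7)·(−5)·(−2) = 280 ≡ 7, so v_4 = 7^{−1} = 2 (mod 13).
  i = 5 (α = 7): (7−9)(7−12)(7−10)(7−5) = (−2)·(−5)·(−3)·2 = −60 ≡ 5, so v_5 = 5^{−1} = 8 (mod 13).
  v = [6, 7, 3, 2, 8].
Step 2: syndromes of r = [5, 6, 10, 8, 0] (all sums mod 13).
  S_0 = Σ v_i r_i = 6·5 + 7·6 + 3·10 + 2·8 + 8·0 = 118 ≡ 1.
  S_1 = Σ v_i α_i r_i = 6·9·5 + 7·12·6 + 3·10·10 + 2·5·8 + 8·7·0 = 1154 ≡ 10.
  α_i^2 mod 13 = [3, 1, 9, 12, 10].
  S_2 = Σ v_i α_i^2 r_i = 6·3·5 + 7·1·6 + 3·9·10 + 2·12·8 + 8·10·0 = 594 ≡ 9.
  S = (1, 10, 9) ≠ 0, so r is not a codeword (an error is present).
Step 3: locate the error. For a single error e at position i, S_ℓ = v_i·e·α_i^ℓ, so α_err = S_1/S_0.
  S_0^{−1} = 1^{−1} = 1 (mod 13), so α_err = 10·1 = 10 ≡ 10 = α_3. Error position i = 3.
  Consistency check: S_2/S_1 = 9·4 = 36 ≡ 10 = α_err ✓ (single-error assumption holds).
Step 4: error magnitude e = S_0/v_3 = S_0·∏_{j≠3}(α_3 − α_j) = 1·9 = 9 ≡ 9 (mod 13).
Step 5: correct position 3: c_3 = r_3 − e = 10 − 9 ≡ 1 (mod 13). Hence c = [5, 6, 1, 8, 0].
  Check: interpolating c through the α_i gives m(x) = 2 + 9·x (degree < 2) with m(α_i) = c_i for every i, so c is indeed a codeword.


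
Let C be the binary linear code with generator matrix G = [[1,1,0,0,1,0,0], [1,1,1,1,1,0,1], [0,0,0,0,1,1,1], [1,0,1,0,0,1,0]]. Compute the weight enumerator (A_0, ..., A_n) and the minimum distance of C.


Weight distribution: A_0 = 1, A_2 = 1, A_3 = 6, A_4 = 5, A_5 = 2, A_6 = 1. Minimum distance d = 2.

Enumerate all 2^4 = 16 messages m ∈ F_2^4.
For each, compute codeword c = mG in F_2^7, then tally its weight.
  m = 0000 → c = 0000000, weight = 0.
  m = 1000 → c = 1100100, weight = 3.
  m = 0100 → c = 1111101, weight = 6.
  m = 1100 → c = 0011001, weight = 3.
  m = 0010 → c = 0000111, weight = 3.
  m = 1010 → c = 1100011, weight = 4.
  m = 0110 → c = 1111010, weight = 5.
  m = 1110 → c = 0011110, weight = 4.
  m = 0001 → c = 1010010, weight = 3.
  m = 1001 → c = 0110110, weight = 4.
  m = 0101 → c = 0101111, weight = 5.
  m = 1101 → c = 1001011, weight = 4.
  m = 0011 → c = 1010101, weight = 4.
  m = 1011 → c = 0110001, weight = 3.
  m = 0111 → c = 0101000, weight = 2.
  m = 1111 → c = 1001100, weight = 3.
Tally weights:
  weight 0: 1 codewords.
  weight 2: 1 codewords.
  weight 3: 6 codewords.
  weight 4: 5 codewords.
  weight 5: 2 codewords.
  weight 6: 1 codewords.
Minimum distance d = smallest w > 0 with A_w > 0 = 2.
Sanity: Σ A_w = 16 = 2^4 = 16 ✓.


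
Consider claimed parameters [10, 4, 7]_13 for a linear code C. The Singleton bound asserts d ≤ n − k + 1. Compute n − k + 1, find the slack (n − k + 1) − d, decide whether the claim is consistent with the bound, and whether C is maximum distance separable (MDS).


Singleton RHS = n − k + 1 = 7, slack = 0, bound satisfied, MDS.

Singleton bound: d ≤ n − k + 1.
Here n = 10, k = 4, so n − k + 1 = 7.
Given d = 7, check d ≤ 7: YES.
Slack = (n − k + 1) − d = 0.
The code is MDS (slack = 0).
Description: the claimed parameters are [10, 4, 7]_13; such a code would be MDS (meets Singleton bound).


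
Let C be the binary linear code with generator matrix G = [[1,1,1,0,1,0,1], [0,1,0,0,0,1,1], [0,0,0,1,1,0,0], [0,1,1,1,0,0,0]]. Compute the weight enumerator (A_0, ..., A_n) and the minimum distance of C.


Weight distribution: A_0 = 1, A_2 = 2, A_3 = 4, A_4 = 5, A_5 = 4. Minimum distance d = 2.

Enumerate all 2^4 = 16 messages m ∈ F_2^4.
For each, compute codeword c = mG in F_2^7, then tally its weight.
  m = 0000 → c = 0000000, weight = 0.
  m = 1000 → c = 1110101, weight = 5.
  m = 0100 → c = 0100011, weight = 3.
  m = 1100 → c = 1010110, weight = 4.
  m = 0010 → c = 0001100, weight = 2.
  m = 1010 → c = 1111001, weight = 5.
  m = 0110 → c = 0101111, weight = 5.
  m = 1110 → c = 1011010, weight = 4.
  m = 0001 → c = 0111000, weight = 3.
  m = 1001 → c = 1001101, weight = 4.
  m = 0101 → c = 0011011, weight = 4.
  m = 1101 → c = 1101110, weight = 5.
  m = 0011 → c = 0110100, weight = 3.
  m = 1011 → c = 1000001, weight = 2.
  m = 0111 → c = 0010111, weight = 4.
  m = 1111 → c = 1100010, weight = 3.
Tally weights:
  weight 0: 1 codewords.
  weight 2: 2 codewords.
  weight 3: 4 codewords.
  weight 4: 5 codewords.
  weight 5: 4 codewords.
Minimum distance d = smallest w > 0 with A_w > 0 = 2.
Sanity: Σ A_w = 16 = 2^4 = 16 ✓.


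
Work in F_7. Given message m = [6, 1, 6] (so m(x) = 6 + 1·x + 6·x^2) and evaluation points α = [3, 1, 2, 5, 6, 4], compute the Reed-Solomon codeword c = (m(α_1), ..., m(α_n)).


c = [0, 6, 4, 0, 4, 1]

Message polynomial: m(x) = 6 + 1·x + 6·x^2 (mod 7).
For each evaluation point α_i, compute m(α_i) mod 7:
  α_1 = 3: Horner steps 6 → 5 → 0, so m(3) = 0.
  α_2 = 1: Horner steps 6 → 0 → 6, so m(1) = 6.
  α_3 = 2: Horner steps 6 → 6 → 4, so m(2) = 4.
  α_4 = 5: Horner steps 6 → 3 → 0, so m(5) = 0.
  α_5 = 6: Horner steps 6 → 2 → 4, so m(6) = 4.
  α_6 = 4: Horner steps 6 → 4 → 1, so m(4) = 1.
Codeword c = [0, 6, 4, 0, 4, 1] ∈ F_7^6.


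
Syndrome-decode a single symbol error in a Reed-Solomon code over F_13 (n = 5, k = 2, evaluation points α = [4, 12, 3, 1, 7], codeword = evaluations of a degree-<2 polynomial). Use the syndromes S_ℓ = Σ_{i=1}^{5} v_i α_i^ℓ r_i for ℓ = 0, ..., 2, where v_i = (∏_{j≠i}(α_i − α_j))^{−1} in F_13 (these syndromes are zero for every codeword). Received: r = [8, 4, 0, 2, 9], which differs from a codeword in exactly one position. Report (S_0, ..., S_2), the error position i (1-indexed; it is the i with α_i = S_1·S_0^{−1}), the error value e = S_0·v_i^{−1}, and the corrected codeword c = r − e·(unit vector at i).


S = (5, 7, 2), error at position 1, error magnitude e = 9, c = [12, 4, 0, 2, 9].

Step 1: column multipliers v_i = (∏_{j≠i}(α_i − α_j))^{−1} mod 13.
  i = 1 (α = 4): (4−12)(4−3)(4−1)(4−7) = (−8)·1·3·(−3) = 72 ≡ 7, so v_1 = 7^{−1} = 2 (mod 13).
  i = 2 (α = 12): (12−4)(12−3)(12−1)(12−7) = 8·9·11·5 = 3960 ≡ 8, so v_2 = 8^{−1} = 5 (mod 13).
  i = 3 (α = 3): (3−4)(3−12)(3−1)(3−7) = (−1)·(−9)·2·(−4) = −72 ≡ 6, so v_3 = 6^{−1} = 11 (mod 13).
  i = 4 (α = 1): (1−4)(1−12)(1−3)(1−7) = (−3)·(−11)·(−2)·(−6) = 396 ≡ 6, so v_4 = 6^{−1} = 11 (mod 13).
  i = 5 (α = 7): (7−4)(7−12)(7−3)(7−1) = 3·(−5)·4·6 = −360 ≡ 4, so v_5 = 4^{−1} = 10 (mod 13).
  v = [2, 5, 11, 11, 10].
Step 2: syndromes of r = [8, 4, 0, 2, 9] (all sums mod 13).
  S_0 = Σ v_i r_i = 2·8 + 5·4 + 11·0 + 11·2 + 10·9 = 148 ≡ 5.
  S_1 = Σ v_i α_i r_i = 2·4·8 + 5·12·4 + 11·3·0 + 11·1·2 + 10·7·9 = 956 ≡ 7.
  α_i^2 mod 13 = [3, 1, 9, 1, 10].
  S_2 = Σ v_i α_i^2 r_i = 2·3·8 + 5·1·4 + 11·9·0 + 11·1·2 + 10·10·9 = 990 ≡ 2.
  S = (5, 7, 2) ≠ 0, so r is not a codeword (an error is present).
Step 3: locate the error. For a single error e at position i, S_ℓ = v_i·e·α_i^ℓ, so α_err = S_1/S_0.
  S_0^{−1} = 5^{−1} = 8 (mod 13), so α_err = 7·8 = 56 ≡ 4 = α_1. Error position i = 1.
  Consistency check: S_2/S_1 = 2·2 = 4 ≡ 4 = α_err ✓ (single-error assumption holds).
Step 4: error magnitude e = S_0/v_1 = S_0·∏_{j≠1}(α_1 − α_j) = 5·7 = 35 ≡ 9 (mod 13).
Step 5: correct position 1: c_1 = r_1 − e = 8 − 9 ≡ 12 (mod 13). Hence c = [12, 4, 0, 2, 9].
  Check: interpolating c through the α_i gives m(x) = 3 + 12·x (degree < 2) with m(α_i) = c_i for every i, so c is indeed a codeword.


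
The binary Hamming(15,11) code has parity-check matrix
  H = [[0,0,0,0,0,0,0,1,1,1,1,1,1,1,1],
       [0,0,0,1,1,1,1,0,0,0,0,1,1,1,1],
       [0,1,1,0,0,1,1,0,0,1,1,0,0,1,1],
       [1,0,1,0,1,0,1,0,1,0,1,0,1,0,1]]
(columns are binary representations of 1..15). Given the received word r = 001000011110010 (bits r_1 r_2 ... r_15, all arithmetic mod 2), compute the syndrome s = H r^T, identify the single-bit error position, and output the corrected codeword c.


s = (1, 1, 0, 1)^T, error position = 13, corrected codeword c = 001000011110110

Compute s = H r^T mod 2 one row at a time:
  s_1 = 1 + 1 + 1 + 1 + 0 + 0 + 1 + 0 = 5 ≡ 1 (mod 2).
  s_2 = 0 + 0 + 0 + 0 + 0 + 0 + 1 + 0 = 1 ≡ 1 (mod 2).
  s_3 = 0 + 1 + 0 + 0 + 1 + 1 + 1 + 0 = 4 ≡ 0 (mod 2).
  s_4 = 0 + 1 + 0 + 0 + 1 + 1 + 0 + 0 = 3 ≡ 1 (mod 2).
s = (1, 1, 0, 1)^T — this equals column 13 of H (binary 1101), so error is at position 13.
Correct: flip bit 13 of r = 001000011110010 to get c = 001000011110110.


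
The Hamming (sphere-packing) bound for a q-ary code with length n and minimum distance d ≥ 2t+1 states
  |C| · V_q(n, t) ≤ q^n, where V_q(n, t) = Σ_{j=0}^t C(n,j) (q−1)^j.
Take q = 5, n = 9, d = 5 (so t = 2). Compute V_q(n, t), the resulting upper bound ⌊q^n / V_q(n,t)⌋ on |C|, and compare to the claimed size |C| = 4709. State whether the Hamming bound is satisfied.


V_q(n, t) = 613, q^n = 1953125, Hamming bound = 3186, |C| = 4709 > bound (violated).

Step 1: Compute V_q(n, t) = Σ_{j=0}^2 C(n, j) (q−1)^j.
  j = 0: C(9,0)·(4)^0 = 1·1 = 1.
  j = 1: C(9,1)·(4)^1 = 9·4 = 36.
  j = 2: C(9,2)·(4)^2 = 36·16 = 576.
  V_q(n, t) = 1 + 36 + 576 = 613.
Step 2: q^n = 5^9 = 1953125.
Step 3: Hamming bound ⌊q^n / V_q(n,t)⌋ = ⌊1953125/613⌋ = 3186.
Step 4: Compare |C| = 4709 to 3186: violated.
The claimed |C| lies above the Hamming bound, so no 5-ary code of length 9 with d ≥ 5 can have 4709 codewords.


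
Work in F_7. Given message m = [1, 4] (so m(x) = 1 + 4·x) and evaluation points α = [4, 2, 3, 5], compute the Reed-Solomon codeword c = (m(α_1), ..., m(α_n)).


c = [3, 2, 6, 0]

Message polynomial: m(x) = 1 + 4·x (mod 7).
For each evaluation point α_i, compute m(α_i) mod 7:
  α_1 = 4: Horner steps 4 → 3, so m(4) = 3.
  α_2 = 2: Horner steps 4 → 2, so m(2) = 2.
  α_3 = 3: Horner steps 4 → 6, so m(3) = 6.
  α_4 = 5: Horner steps 4 → 0, so m(5) = 0.
Codeword c = [3, 2, 6, 0] ∈ F_7^4.


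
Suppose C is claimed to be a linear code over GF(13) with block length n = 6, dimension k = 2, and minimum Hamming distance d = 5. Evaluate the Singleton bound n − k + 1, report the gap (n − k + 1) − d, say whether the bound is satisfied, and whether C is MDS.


Singleton RHS = n − k + 1 = 5, slack = 0, bound satisfied, MDS.

Singleton bound: d ≤ n − k + 1.
Here n = 6, k = 2, so n − k + 1 = 5.
Given d = 5, check d ≤ 5: YES.
Slack = (n − k + 1) − d = 0.
The code is MDS (slack = 0).
Description: the claimed parameters are [6, 2, 5]_13; such a code would be MDS (meets Singleton bound).


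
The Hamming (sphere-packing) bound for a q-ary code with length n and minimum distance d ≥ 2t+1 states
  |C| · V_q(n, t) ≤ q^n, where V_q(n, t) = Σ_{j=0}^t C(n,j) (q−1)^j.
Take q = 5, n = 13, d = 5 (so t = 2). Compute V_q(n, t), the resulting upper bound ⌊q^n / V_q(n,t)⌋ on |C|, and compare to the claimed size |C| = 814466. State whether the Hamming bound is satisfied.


V_q(n, t) = 1301, q^n = 1220703125, Hamming bound = 938280, |C| = 814466 ≤ bound (satisfied).

Step 1: Compute V_q(n, t) = Σ_{j=0}^2 C(n, j) (q−1)^j.
  j = 0: C(13,0)·(4)^0 = 1·1 = 1.
  j = 1: C(13,1)·(4)^1 = 13·4 = 52.
  j = 2: C(13,2)·(4)^2 = 78·16 = 1248.
  V_q(n, t) = 1 + 52 + 1248 = 1301.
Step 2: q^n = 5^13 = 1220703125.
Step 3: Hamming bound ⌊q^n / V_q(n,t)⌋ = ⌊1220703125/1301⌋ = 938280.
Step 4: Compare |C| = 814466 to 938280: satisfied.
The claimed |C| lies below the Hamming bound.


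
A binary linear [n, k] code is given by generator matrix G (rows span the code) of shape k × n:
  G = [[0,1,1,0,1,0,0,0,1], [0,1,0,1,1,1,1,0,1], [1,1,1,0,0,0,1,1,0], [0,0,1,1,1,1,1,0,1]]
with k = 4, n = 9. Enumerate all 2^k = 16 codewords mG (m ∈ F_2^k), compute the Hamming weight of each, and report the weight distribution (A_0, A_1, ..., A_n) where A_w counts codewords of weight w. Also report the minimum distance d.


Weight distribution: A_0 = 1, A_2 = 2, A_3 = 1, A_4 = 3, A_5 = 4, A_6 = 2, A_7 = 3. Minimum distance d = 2.

Enumerate all 2^4 = 16 messages m ∈ F_2^4.
For each, compute codeword c = mG in F_2^9, then tally its weight.
  m = 0000 → c = 000000000, weight = 0.
  m = 1000 → c = 011010001, weight = 4.
  m = 0100 → c = 010111101, weight = 6.
  m = 1100 → c = 001101100, weight = 4.
  m = 0010 → c = 111000110, weight = 5.
  m = 1010 → c = 100010111, weight = 5.
  m = 0110 → c = 101111011, weight = 7.
  m = 1110 → c = 110101010, weight = 5.
  m = 0001 → c = 001111101, weight = 6.
  m = 1001 → c = 010101100, weight = 4.
  m = 0101 → c = 011000000, weight = 2.
  m = 1101 → c = 000010001, weight = 2.
  m = 0011 → c = 110111011, weight = 7.
  m = 1011 → c = 101101010, weight = 5.
  m = 0111 → c = 100000110, weight = 3.
  m = 1111 → c = 111010111, weight = 7.
Tally weights:
  weight 0: 1 codewords.
  weight 2: 2 codewords.
  weight 3: 1 codewords.
  weight 4: 3 codewords.
  weight 5: 4 codewords.
  weight 6: 2 codewords.
  weight 7: 3 codewords.
Minimum distance d = smallest w > 0 with A_w > 0 = 2.
Sanity: Σ A_w = 16 = 2^4 = 16 ✓.


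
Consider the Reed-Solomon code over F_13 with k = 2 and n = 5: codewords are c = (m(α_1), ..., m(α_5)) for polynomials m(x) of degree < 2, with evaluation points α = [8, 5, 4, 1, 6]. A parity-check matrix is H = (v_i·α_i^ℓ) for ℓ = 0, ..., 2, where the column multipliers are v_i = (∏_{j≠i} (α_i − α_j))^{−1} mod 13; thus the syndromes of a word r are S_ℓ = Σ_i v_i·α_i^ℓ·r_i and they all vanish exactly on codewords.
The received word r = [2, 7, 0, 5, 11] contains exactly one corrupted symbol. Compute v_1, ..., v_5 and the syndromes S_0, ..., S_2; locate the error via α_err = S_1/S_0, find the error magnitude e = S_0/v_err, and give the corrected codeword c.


S = (6, 10, 8), error at position 5, error magnitude e = 10, c = [2, 7, 0, 5, 1].

Step 1: column multipliers v_i = (∏_{j≠i}(α_i − α_j))^{−1} mod 13.
  i = 1 (α = 8): (8−5)(8−4)(8−1)(8−6) = 3·4·7·2 = 168 ≡ 12, so v_1 = 12^{−1} = 12 (mod 13).
  i = 2 (α = 5): (5−8)(5−4)(5−1)(5−6) = (−3)·1·4·(−1) = 12 ≡ 12, so v_2 = 12^{−1} = 12 (mod 13).
  i = 3 (α = 4): (4−8)(4−5)(4−1)(4−6) = (−4)·(−1)·3·(−2) = −24 ≡ 2, so v_3 = 2^{−1} = 7 (mod 13).
  i = 4 (α = 1): (1−8)(1−5)(1−4)(1−6) = (−7)·(−4)·(−3)·(−5) = 420 ≡ 4, so v_4 = 4^{−1} = 10 (mod 13).
  i = 5 (α = 6): (6−8)(6−5)(6−4)(6−1) = (−2)·1·2·5 = −20 ≡ 6, so v_5 = 6^{−1} = 11 (mod 13).
  v = [12, 12, 7, 10, 11].
Step 2: syndromes of r = [2, 7, 0, 5, 11] (all sums mod 13).
  S_0 = Σ v_i r_i = 12·2 + 12·7 + 7·0 + 10·5 + 11·11 = 279 ≡ 6.
  S_1 = Σ v_i α_i r_i = 12·8·2 + 12·5·7 + 7·4·0 + 10·1·5 + 11·6·11 = 1388 ≡ 10.
  α_i^2 mod 13 = [12, 12, 3, 1, 10].
  S_2 = Σ v_i α_i^2 r_i = 12·12·2 + 12·12·7 + 7·3·0 + 10·1·5 + 11·10·11 = 2556 ≡ 8.
  S = (6, 10, 8) ≠ 0, so r is not a codeword (an error is present).
Step 3: locate the error. For a single error e at position i, S_ℓ = v_i·e·α_i^ℓ, so α_err = S_1/S_0.
  S_0^{−1} = 6^{−1} = 11 (mod 13), so α_err = 10·11 = 110 ≡ 6 = α_5. Error position i = 5.
  Consistency check: S_2/S_1 = 8·4 = 32 ≡ 6 = α_err ✓ (single-error assumption holds).
Step 4: error magnitude e = S_0/v_5 = S_0·∏_{j≠5}(α_5 − α_j) = 6·6 = 36 ≡ 10 (mod 13).
Step 5: correct position 5: c_5 = r_5 − e = 11 − 10 ≡ 1 (mod 13). Hence c = [2, 7, 0, 5, 1].
  Check: interpolating c through the α_i gives m(x) = 11 + 7·x (degree < 2) with m(α_i) = c_i for every i, so c is indeed a codeword.


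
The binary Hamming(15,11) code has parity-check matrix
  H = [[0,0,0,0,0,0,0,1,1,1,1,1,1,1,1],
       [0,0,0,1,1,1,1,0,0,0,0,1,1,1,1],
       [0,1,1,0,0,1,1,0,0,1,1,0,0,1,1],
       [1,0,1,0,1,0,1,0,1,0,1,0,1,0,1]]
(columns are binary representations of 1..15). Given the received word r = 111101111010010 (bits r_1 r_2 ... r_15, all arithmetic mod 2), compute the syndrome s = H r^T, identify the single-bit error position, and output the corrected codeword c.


s = (0, 0, 0, 1)^T, error position = 1, corrected codeword c = 011101111010010

Compute s = H r^T mod 2 one row at a time:
  s_1 = 1 + 1 + 0 + 1 + 0 + 0 + 1 + 0 = 4 ≡ 0 (mod 2).
  s_2 = 1 + 0 + 1 + 1 + 0 + 0 + 1 + 0 = 4 ≡ 0 (mod 2).
  s_3 = 1 + 1 + 1 + 1 + 0 + 1 + 1 + 0 = 6 ≡ 0 (mod 2).
  s_4 = 1 + 1 + 0 + 1 + 1 + 1 + 0 + 0 = 5 ≡ 1 (mod 2).
s = (0, 0, 0, 1)^T — this equals column 1 of H (binary 0001), so error is at position 1.
Correct: flip bit 1 of r = 111101111010010 to get c = 011101111010010.


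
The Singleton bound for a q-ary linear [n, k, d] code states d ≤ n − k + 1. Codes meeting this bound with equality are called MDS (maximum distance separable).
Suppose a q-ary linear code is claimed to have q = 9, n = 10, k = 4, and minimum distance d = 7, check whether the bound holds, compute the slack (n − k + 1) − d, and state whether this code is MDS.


Singleton RHS = n − k + 1 = 7, slack = 0, bound satisfied, MDS.

Singleton bound: d ≤ n − k + 1.
Here n = 10, k = 4, so n − k + 1 = 7.
Given d = 7, check d ≤ 7: YES.
Slack = (n − k + 1) − d = 0.
The code is MDS (slack = 0).
Description: the claimed parameters are [10, 4, 7]_9; such a code would be MDS (meets Singleton bound).


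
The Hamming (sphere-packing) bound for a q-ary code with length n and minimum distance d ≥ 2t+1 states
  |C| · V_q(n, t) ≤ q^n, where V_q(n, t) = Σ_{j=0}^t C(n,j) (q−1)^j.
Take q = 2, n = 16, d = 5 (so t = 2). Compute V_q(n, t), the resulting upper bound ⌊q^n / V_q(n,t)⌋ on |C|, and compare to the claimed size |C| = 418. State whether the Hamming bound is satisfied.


V_q(n, t) = 137, q^n = 65536, Hamming bound = 478, |C| = 418 ≤ bound (satisfied).

Step 1: Compute V_q(n, t) = Σ_{j=0}^2 C(n, j) (q−1)^j.
  j = 0: C(16,0)·(1)^0 = 1·1 = 1.
  j = 1: C(16,1)·(1)^1 = 16·1 = 16.
  j = 2: C(16,2)·(1)^2 = 120·1 = 120.
  V_q(n, t) = 1 + 16 + 120 = 137.
Step 2: q^n = 2^16 = 65536.
Step 3: Hamming bound ⌊q^n / V_q(n,t)⌋ = ⌊65536/137⌋ = 478.
Step 4: Compare |C| = 418 to 478: satisfied.
The claimed |C| lies below the Hamming bound.


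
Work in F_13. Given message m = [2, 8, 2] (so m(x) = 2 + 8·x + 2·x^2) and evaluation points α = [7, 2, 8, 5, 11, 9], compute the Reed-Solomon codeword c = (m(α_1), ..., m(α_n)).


c = [0, 0, 12, 1, 7, 2]

Message polynomial: m(x) = 2 + 8·x + 2·x^2 (mod 13).
For each evaluation point α_i, compute m(α_i) mod 13:
  α_1 = 7: Horner steps 2 → 9 → 0, so m(7) = 0.
  α_2 = 2: Horner steps 2 → 12 → 0, so m(2) = 0.
  α_3 = 8: Horner steps 2 → 11 → 12, so m(8) = 12.
  α_4 = 5: Horner steps 2 → 5 → 1, so m(5) = 1.
  α_5 = 11: Horner steps 2 → 4 → 7, so m(11) = 7.
  α_6 = 9: Horner steps 2 → 0 → 2, so m(9) = 2.
Codeword c = [0, 0, 12, 1, 7, 2] ∈ F_13^6.


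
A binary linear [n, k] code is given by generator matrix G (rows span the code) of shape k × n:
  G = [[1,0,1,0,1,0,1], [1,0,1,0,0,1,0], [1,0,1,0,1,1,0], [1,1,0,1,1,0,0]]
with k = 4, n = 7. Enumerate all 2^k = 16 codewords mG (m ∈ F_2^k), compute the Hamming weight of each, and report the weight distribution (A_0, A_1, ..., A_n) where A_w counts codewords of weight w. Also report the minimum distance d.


Weight distribution: A_0 = 1, A_1 = 1, A_2 = 1, A_3 = 4, A_4 = 5, A_5 = 3, A_6 = 1. Minimum distance d = 1.

Enumerate all 2^4 = 16 messages m ∈ F_2^4.
For each, compute codeword c = mG in F_2^7, then tally its weight.
  m = 0000 → c = 0000000, weight = 0.
  m = 1000 → c = 1010101, weight = 4.
  m = 0100 → c = 1010010, weight = 3.
  m = 1100 → c = 0000111, weight = 3.
  m = 0010 → c = 1010110, weight = 4.
  m = 1010 → c = 0000011, weight = 2.
  m = 0110 → c = 0000100, weight = 1.
  m = 1110 → c = 1010001, weight = 3.
  m = 0001 → c = 1101100, weight = 4.
  m = 1001 → c = 0111001, weight = 4.
  m = 0101 → c = 0111110, weight = 5.
  m = 1101 → c = 1101011, weight = 5.
  m = 0011 → c = 0111010, weight = 4.
  m = 1011 → c = 1101111, weight = 6.
  m = 0111 → c = 1101000, weight = 3.
  m = 1111 → c = 0111101, weight = 5.
Tally weights:
  weight 0: 1 codewords.
  weight 1: 1 codewords.
  weight 2: 1 codewords.
  weight 3: 4 codewords.
  weight 4: 5 codewords.
  weight 5: 3 codewords.
  weight 6: 1 codewords.
Minimum distance d = smallest w > 0 with A_w > 0 = 1.
Sanity: Σ A_w = 16 = 2^4 = 16 ✓.


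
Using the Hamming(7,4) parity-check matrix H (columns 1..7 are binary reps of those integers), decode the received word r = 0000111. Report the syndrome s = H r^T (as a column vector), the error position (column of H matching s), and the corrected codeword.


s = (1, 0, 0)^T, error position = 4, corrected codeword c = 0001111

Compute s = H r^T mod 2 one row at a time:
  s_1 = 0 + 1 + 1 + 1 = 3 ≡ 1 (mod 2).
  s_2 = 0 + 0 + 1 + 1 = 2 ≡ 0 (mod 2).
  s_3 = 0 + 0 + 1 + 1 = 2 ≡ 0 (mod 2).
s = (1, 0, 0)^T — this equals column 4 of H (binary 100), so error is at position 4.
Correct: flip bit 4 of r = 0000111 to get c = 0001111.


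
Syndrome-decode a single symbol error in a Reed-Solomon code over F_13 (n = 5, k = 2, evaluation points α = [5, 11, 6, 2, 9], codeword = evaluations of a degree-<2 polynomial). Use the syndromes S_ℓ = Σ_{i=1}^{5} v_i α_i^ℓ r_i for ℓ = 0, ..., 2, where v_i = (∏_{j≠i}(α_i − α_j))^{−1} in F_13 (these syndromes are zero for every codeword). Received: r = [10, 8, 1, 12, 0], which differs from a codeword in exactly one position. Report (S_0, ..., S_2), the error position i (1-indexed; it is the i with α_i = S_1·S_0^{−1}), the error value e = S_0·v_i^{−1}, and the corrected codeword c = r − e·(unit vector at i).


S = (7, 1, 2), error at position 4, error magnitude e = 1, c = [10, 8, 1, 11, 0].

Step 1: column multipliers v_i = (∏_{j≠i}(α_i − α_j))^{−1} mod 13.
  i = 1 (α = 5): (5−11)(5−6)(5−2)(5−9) = (−6)·(−1)·3·(−4) = −72 ≡ 6, so v_1 = 6^{−1} = 11 (mod 13).
  i = 2 (α = 11): (11−5)(11−6)(11−2)(11−9) = 6·5·9·2 = 540 ≡ 7, so v_2 = 7^{−1} = 2 (mod 13).
  i = 3 (α = 6): (6−5)(6−11)(6−2)(6−9) = 1·(−5)·4·(−3) = 60 ≡ 8, so v_3 = 8^{−1} = 5 (mod 13).
  i = 4 (α = 2): (2−5)(2−11)(2−6)(2−9) = (−3)·(−9)·(−4)·(−7) = 756 ≡ 2, so v_4 = 2^{−1} = 7 (mod 13).
  i = 5 (α = 9): (9−5)(9−11)(9−6)(9−2) = 4·(−2)·3·7 = −168 ≡ 1, so v_5 = 1^{−1} = 1 (mod 13).
  v = [11, 2, 5, 7, 1].
Step 2: syndromes of r = [10, 8, 1, 12, 0] (all sums mod 13).
  S_0 = Σ v_i r_i = 11·10 + 2·8 + 5·1 + 7·12 + 1·0 = 215 ≡ 7.
  S_1 = Σ v_i α_i r_i = 11·5·10 + 2·11·8 + 5·6·1 + 7·2·12 + 1·9·0 = 924 ≡ 1.
  α_i^2 mod 13 = [12, 4, 10, 4, 3].
  S_2 = Σ v_i α_i^2 r_i = 11·12·10 + 2·4·8 + 5·10·1 + 7·4·12 + 1·3·0 = 1770 ≡ 2.
  S = (7, 1, 2) ≠ 0, so r is not a codeword (an error is present).
Step 3: locate the error. For a single error e at position i, S_ℓ = v_i·e·α_i^ℓ, so α_err = S_1/S_0.
  S_0^{−1} = 7^{−1} = 2 (mod 13), so α_err = 1·2 = 2 ≡ 2 = α_4. Error position i = 4.
  Consistency check: S_2/S_1 = 2·1 = 2 ≡ 2 = α_err ✓ (single-error assumption holds).
Step 4: error magnitude e = S_0/v_4 = S_0·∏_{j≠4}(α_4 − α_j) = 7·2 = 14 ≡ 1 (mod 13).
Step 5: correct position 4: c_4 = r_4 − e = 12 − 1 ≡ 11 (mod 13). Hence c = [10, 8, 1, 11, 0].
  Check: interpolating c through the α_i gives m(x) = 3 + 4·x (degree < 2) with m(α_i) = c_i for every i, so c is indeed a codeword.


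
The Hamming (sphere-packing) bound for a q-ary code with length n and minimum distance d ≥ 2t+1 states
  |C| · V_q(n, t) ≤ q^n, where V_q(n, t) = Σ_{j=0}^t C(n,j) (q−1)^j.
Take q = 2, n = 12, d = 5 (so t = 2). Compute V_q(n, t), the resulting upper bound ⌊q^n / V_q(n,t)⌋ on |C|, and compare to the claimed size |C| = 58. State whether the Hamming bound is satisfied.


V_q(n, t) = 79, q^n = 4096, Hamming bound = 51, |C| = 58 > bound (violated).

Step 1: Compute V_q(n, t) = Σ_{j=0}^2 C(n, j) (q−1)^j.
  j = 0: C(12,0)·(1)^0 = 1·1 = 1.
  j = 1: C(12,1)·(1)^1 = 12·1 = 12.
  j = 2: C(12,2)·(1)^2 = 66·1 = 66.
  V_q(n, t) = 1 + 12 + 66 = 79.
Step 2: q^n = 2^12 = 4096.
Step 3: Hamming bound ⌊q^n / V_q(n,t)⌋ = ⌊4096/79⌋ = 51.
Step 4: Compare |C| = 58 to 51: violated.
The claimed |C| lies above the Hamming bound, so no 2-ary code of length 12 with d ≥ 5 can have 58 codewords.


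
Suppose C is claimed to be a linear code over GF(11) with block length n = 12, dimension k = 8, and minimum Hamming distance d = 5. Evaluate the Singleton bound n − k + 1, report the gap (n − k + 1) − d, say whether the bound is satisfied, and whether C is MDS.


Singleton RHS = n − k + 1 = 5, slack = 0, bound satisfied, MDS.

Singleton bound: d ≤ n − k + 1.
Here n = 12, k = 8, so n − k + 1 = 5.
Given d = 5, check d ≤ 5: YES.
Slack = (n − k + 1) − d = 0.
The code is MDS (slack = 0).
Description: the claimed parameters are [12, 8, 5]_11; such a code would be MDS (meets Singleton bound).


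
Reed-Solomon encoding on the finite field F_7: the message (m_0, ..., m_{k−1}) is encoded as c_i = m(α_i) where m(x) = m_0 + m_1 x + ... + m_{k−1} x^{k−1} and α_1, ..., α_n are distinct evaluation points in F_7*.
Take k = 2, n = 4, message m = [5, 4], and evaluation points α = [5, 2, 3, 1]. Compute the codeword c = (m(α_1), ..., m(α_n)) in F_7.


c = [4, 6, 3, 2]

Message polynomial: m(x) = 5 + 4·x (mod 7).
For each evaluation point α_i, compute m(α_i) mod 7:
  α_1 = 5: Horner steps 4 → 4, so m(5) = 4.
  α_2 = 2: Horner steps 4 → 6, so m(2) = 6.
  α_3 = 3: Horner steps 4 → 3, so m(3) = 3.
  α_4 = 1: Horner steps 4 → 2, so m(1) = 2.
Codeword c = [4, 6, 3, 2] ∈ F_7^4.


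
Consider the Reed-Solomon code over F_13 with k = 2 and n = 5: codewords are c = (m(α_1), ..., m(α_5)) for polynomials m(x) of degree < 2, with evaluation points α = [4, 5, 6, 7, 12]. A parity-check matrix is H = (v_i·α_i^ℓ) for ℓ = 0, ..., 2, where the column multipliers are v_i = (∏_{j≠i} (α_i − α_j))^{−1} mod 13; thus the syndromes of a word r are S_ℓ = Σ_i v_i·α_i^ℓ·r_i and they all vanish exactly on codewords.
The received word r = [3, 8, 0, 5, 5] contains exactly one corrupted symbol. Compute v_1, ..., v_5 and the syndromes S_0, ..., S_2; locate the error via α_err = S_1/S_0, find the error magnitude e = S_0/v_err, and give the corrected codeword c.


S = (9, 4, 9), error at position 5, error magnitude e = 1, c = [3, 8, 0, 5, 4].

Step 1: column multipliers v_i = (∏_{j≠i}(α_i − α_j))^{−1} mod 13.
  i = 1 (α = 4): (4−5)(4−6)(4−7)(4−12) = (−1)·(−2)·(−3)·(−8) = 48 ≡ 9, so v_1 = 9^{−1} = 3 (mod 13).
  i = 2 (α = 5): (5−4)(5−6)(5−7)(5−12) = 1·(−1)·(−2)·(−7) = −14 ≡ 12, so v_2 = 12^{−1} = 12 (mod 13).
  i = 3 (α = 6): (6−4)(6−5)(6−7)(6−12) = 2·1·(−1)·(−6) = 12 ≡ 12, so v_3 = 12^{−1} = 12 (mod 13).
  i = 4 (α = 7): (7−4)(7−5)(7−6)(7−12) = 3·2·1·(−5) = −30 ≡ 9, so v_4 = 9^{−1} = 3 (mod 13).
  i = 5 (α = 12): (12−4)(12−5)(12−6)(12−7) = 8·7·6·5 = 1680 ≡ 3, so v_5 = 3^{−1} = 9 (mod 13).
  v = [3, 12, 12, 3, 9].
Step 2: syndromes of r = [3, 8, 0, 5, 5] (all sums mod 13).
  S_0 = Σ v_i r_i = 3·3 + 12·8 + 12·0 + 3·5 + 9·5 = 165 ≡ 9.
  S_1 = Σ v_i α_i r_i = 3·4·3 + 12·5·8 + 12·6·0 + 3·7·5 + 9·12·5 = 1161 ≡ 4.
  α_i^2 mod 13 = [3, 12, 10, 10, 1].
  S_2 = Σ v_i α_i^2 r_i = 3·3·3 + 12·12·8 + 12·10·0 + 3·10·5 + 9·1·5 = 1374 ≡ 9.
  S = (9, 4, 9) ≠ 0, so r is not a codeword (an error is present).
Step 3: locate the error. For a single error e at position i, S_ℓ = v_i·e·α_i^ℓ, so α_err = S_1/S_0.
  S_0^{−1} = 9^{−1} = 3 (mod 13), so α_err = 4·3 = 12 ≡ 12 = α_5. Error position i = 5.
  Consistency check: S_2/S_1 = 9·10 = 90 ≡ 12 = α_err ✓ (single-error assumption holds).
Step 4: error magnitude e = S_0/v_5 = S_0·∏_{j≠5}(α_5 − α_j) = 9·3 = 27 ≡ 1 (mod 13).
Step 5: correct position 5: c_5 = r_5 − e = 5 − 1 ≡ 4 (mod 13). Hence c = [3, 8, 0, 5, 4].
  Check: interpolating c through the α_i gives m(x) = 9 + 5·x (degree < 2) with m(α_i) = c_i for every i, so c is indeed a codeword.


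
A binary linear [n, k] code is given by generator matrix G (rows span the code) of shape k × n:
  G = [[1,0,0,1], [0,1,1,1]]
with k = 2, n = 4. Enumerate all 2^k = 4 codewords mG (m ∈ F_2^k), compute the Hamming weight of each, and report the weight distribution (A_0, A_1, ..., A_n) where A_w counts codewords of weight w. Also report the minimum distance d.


Weight distribution: A_0 = 1, A_2 = 1, A_3 = 2. Minimum distance d = 2.

Enumerate all 2^2 = 4 messages m ∈ F_2^2.
For each, compute codeword c = mG in F_2^4, then tally its weight.
  m = 00 → c = 0000, weight = 0.
  m = 10 → c = 1001, weight = 2.
  m = 01 → c = 0111, weight = 3.
  m = 11 → c = 1110, weight = 3.
Tally weights:
  weight 0: 1 codewords.
  weight 2: 1 codewords.
  weight 3: 2 codewords.
Minimum distance d = smallest w > 0 with A_w > 0 = 2.
Sanity: Σ A_w = 4 = 2^2 = 4 ✓.


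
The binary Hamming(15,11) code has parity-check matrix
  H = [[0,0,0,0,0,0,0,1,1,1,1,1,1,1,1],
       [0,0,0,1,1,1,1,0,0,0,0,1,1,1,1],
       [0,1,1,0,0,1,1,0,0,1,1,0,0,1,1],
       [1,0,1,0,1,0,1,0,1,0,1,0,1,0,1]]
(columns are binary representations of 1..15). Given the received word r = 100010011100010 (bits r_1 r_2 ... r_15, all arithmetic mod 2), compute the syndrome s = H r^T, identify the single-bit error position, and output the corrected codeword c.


s = (0, 0, 0, 1)^T, error position = 1, corrected codeword c = 000010011100010

Compute s = H r^T mod 2 one row at a time:
  s_1 = 1 + 1 + 1 + 0 + 0 + 0 + 1 + 0 = 4 ≡ 0 (mod 2).
  s_2 = 0 + 1 + 0 + 0 + 0 + 0 + 1 + 0 = 2 ≡ 0 (mod 2).
  s_3 = 0 + 0 + 0 + 0 + 1 + 0 + 1 + 0 = 2 ≡ 0 (mod 2).
  s_4 = 1 + 0 + 1 + 0 + 1 + 0 + 0 + 0 = 3 ≡ 1 (mod 2).
s = (0, 0, 0, 1)^T — this equals column 1 of H (binary 0001), so error is at position 1.
Correct: flip bit 1 of r = 100010011100010 to get c = 000010011100010.


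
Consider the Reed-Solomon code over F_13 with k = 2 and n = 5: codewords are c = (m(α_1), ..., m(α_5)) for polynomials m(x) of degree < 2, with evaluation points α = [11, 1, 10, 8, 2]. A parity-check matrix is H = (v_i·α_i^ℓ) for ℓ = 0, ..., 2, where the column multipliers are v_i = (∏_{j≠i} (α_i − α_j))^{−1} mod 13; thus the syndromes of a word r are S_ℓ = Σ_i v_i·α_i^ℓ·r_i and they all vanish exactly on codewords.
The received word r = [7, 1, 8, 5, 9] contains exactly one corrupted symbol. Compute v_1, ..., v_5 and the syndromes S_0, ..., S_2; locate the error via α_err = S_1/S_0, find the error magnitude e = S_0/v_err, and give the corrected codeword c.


S = (3, 7, 12), error at position 1, error magnitude e = 4, c = [3, 1, 8, 5, 9].

Step 1: column multipliers v_i = (∏_{j≠i}(α_i − α_j))^{−1} mod 13.
  i = 1 (α = 11): (11−1)(11−10)(11−8)(11−2) = 10·1·3·9 = 270 ≡ 10, so v_1 = 10^{−1} = 4 (mod 13).
  i = 2 (α = 1): (1−11)(1−10)(1−8)(1−2) = (−10)·(−9)·(−7)·(−1) = 630 ≡ 6, so v_2 = 6^{−1} = 11 (mod 13).
  i = 3 (α = 10): (10−11)(10−1)(10−8)(10−2) = (−1)·9·2·8 = −144 ≡ 12, so v_3 = 12^{−1} = 12 (mod 13).
  i = 4 (α = 8): (8−11)(8−1)(8−10)(8−2) = (−3)·7·(−2)·6 = 252 ≡ 5, so v_4 = 5^{−1} = 8 (mod 13).
  i = 5 (α = 2): (2−11)(2−1)(2−10)(2−8) = (−9)·1·(−8)·(−6) = −432 ≡ 10, so v_5 = 10^{−1} = 4 (mod 13).
  v = [4, 11, 12, 8, 4].
Step 2: syndromes of r = [7, 1, 8, 5, 9] (all sums mod 13).
  S_0 = Σ v_i r_i = 4·7 + 11·1 + 12·8 + 8·5 + 4·9 = 211 ≡ 3.
  S_1 = Σ v_i α_i r_i = 4·11·7 + 11·1·1 + 12·10·8 + 8·8·5 + 4·2·9 = 1671 ≡ 7.
  α_i^2 mod 13 = [4, 1, 9, 12, 4].
  S_2 = Σ v_i α_i^2 r_i = 4·4·7 + 11·1·1 + 12·9·8 + 8·12·5 + 4·4·9 = 1611 ≡ 12.
  S = (3, 7, 12) ≠ 0, so r is not a codeword (an error is present).
Step 3: locate the error. For a single error e at position i, S_ℓ = v_i·e·α_i^ℓ, so α_err = S_1/S_0.
  S_0^{−1} = 3^{−1} = 9 (mod 13), so α_err = 7·9 = 63 ≡ 11 = α_1. Error position i = 1.
  Consistency check: S_2/S_1 = 12·2 = 24 ≡ 11 = α_err ✓ (single-error assumption holds).
Step 4: error magnitude e = S_0/v_1 = S_0·∏_{j≠1}(α_1 − α_j) = 3·10 = 30 ≡ 4 (mod 13).
Step 5: correct position 1: c_1 = r_1 − e = 7 − 4 ≡ 3 (mod 13). Hence c = [3, 1, 8, 5, 9].
  Check: interpolating c through the α_i gives m(x) = 6 + 8·x (degree < 2) with m(α_i) = c_i for every i, so c is indeed a codeword.


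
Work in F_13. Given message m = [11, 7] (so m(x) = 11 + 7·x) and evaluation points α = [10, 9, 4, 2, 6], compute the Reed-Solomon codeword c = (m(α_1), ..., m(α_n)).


c = [3, 9, 0, 12, 1]

Message polynomial: m(x) = 11 + 7·x (mod 13).
For each evaluation point α_i, compute m(α_i) mod 13:
  α_1 = 10: Horner steps 7 → 3, so m(10) = 3.
  α_2 = 9: Horner steps 7 → 9, so m(9) = 9.
  α_3 = 4: Horner steps 7 → 0, so m(4) = 0.
  α_4 = 2: Horner steps 7 → 12, so m(2) = 12.
  α_5 = 6: Horner steps 7 → 1, so m(6) = 1.
Codeword c = [3, 9, 0, 12, 1] ∈ F_13^5.


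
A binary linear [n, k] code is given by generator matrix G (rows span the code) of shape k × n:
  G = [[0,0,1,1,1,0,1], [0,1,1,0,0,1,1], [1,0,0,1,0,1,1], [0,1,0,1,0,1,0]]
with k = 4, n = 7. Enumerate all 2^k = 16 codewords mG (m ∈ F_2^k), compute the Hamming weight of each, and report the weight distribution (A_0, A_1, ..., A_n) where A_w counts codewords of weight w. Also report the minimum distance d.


Weight distribution: A_0 = 1, A_1 = 1, A_3 = 4, A_4 = 7, A_5 = 3. Minimum distance d = 1.

Enumerate all 2^4 = 16 messages m ∈ F_2^4.
For each, compute codeword c = mG in F_2^7, then tally its weight.
  m = 0000 → c = 0000000, weight = 0.
  m = 1000 → c = 0011101, weight = 4.
  m = 0100 → c = 0110011, weight = 4.
  m = 1100 → c = 0101110, weight = 4.
  m = 0010 → c = 1001011, weight = 4.
  m = 1010 → c = 1010110, weight = 4.
  m = 0110 → c = 1111000, weight = 4.
  m = 1110 → c = 1100101, weight = 4.
  m = 0001 → c = 0101010, weight = 3.
  m = 1001 → c = 0110111, weight = 5.
  m = 0101 → c = 0011001, weight = 3.
  m = 1101 → c = 0000100, weight = 1.
  m = 0011 → c = 1100001, weight = 3.
  m = 1011 → c = 1111100, weight = 5.
  m = 0111 → c = 1010010, weight = 3.
  m = 1111 → c = 1001111, weight = 5.
Tally weights:
  weight 0: 1 codewords.
  weight 1: 1 codewords.
  weight 3: 4 codewords.
  weight 4: 7 codewords.
  weight 5: 3 codewords.
Minimum distance d = smallest w > 0 with A_w > 0 = 1.
Sanity: Σ A_w = 16 = 2^4 = 16 ✓.


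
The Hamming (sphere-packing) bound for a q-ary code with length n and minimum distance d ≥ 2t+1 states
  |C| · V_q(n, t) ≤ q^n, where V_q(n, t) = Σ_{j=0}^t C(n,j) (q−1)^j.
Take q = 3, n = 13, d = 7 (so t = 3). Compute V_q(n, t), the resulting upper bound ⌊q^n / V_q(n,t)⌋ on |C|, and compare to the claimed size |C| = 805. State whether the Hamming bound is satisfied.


V_q(n, t) = 2627, q^n = 1594323, Hamming bound = 606, |C| = 805 > bound (violated).

Step 1: Compute V_q(n, t) = Σ_{j=0}^3 C(n, j) (q−1)^j.
  j = 0: C(13,0)·(2)^0 = 1·1 = 1.
  j = 1: C(13,1)·(2)^1 = 13·2 = 26.
  j = 2: C(13,2)·(2)^2 = 78·4 = 312.
  j = 3: C(13,3)·(2)^3 = 286·8 = 2288.
  V_q(n, t) = 1 + 26 + 312 + 2288 = 2627.
Step 2: q^n = 3^13 = 1594323.
Step 3: Hamming bound ⌊q^n / V_q(n,t)⌋ = ⌊1594323/2627⌋ = 606.
Step 4: Compare |C| = 805 to 606: violated.
The claimed |C| lies above the Hamming bound, so no 3-ary code of length 13 with d ≥ 7 can have 805 codewords.


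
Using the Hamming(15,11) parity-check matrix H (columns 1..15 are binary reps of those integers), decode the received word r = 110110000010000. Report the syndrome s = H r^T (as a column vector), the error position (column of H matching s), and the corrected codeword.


s = (1, 0, 0, 1)^T, error position = 9, corrected codeword c = 110110001010000

Compute s = H r^T mod 2 one row at a time:
  s_1 = 0 + 0 + 0 + 1 + 0 + 0 + 0 + 0 = 1 ≡ 1 (mod 2).
  s_2 = 1 + 1 + 0 + 0 + 0 + 0 + 0 + 0 = 2 ≡ 0 (mod 2).
  s_3 = 1 + 0 + 0 + 0 + 0 + 1 + 0 + 0 = 2 ≡ 0 (mod 2).
  s_4 = 1 + 0 + 1 + 0 + 0 + 1 + 0 + 0 = 3 ≡ 1 (mod 2).
s = (1, 0, 0, 1)^T — this equals column 9 of H (binary 1001), so error is at position 9.
Correct: flip bit 9 of r = 110110000010000 to get c = 110110001010000.


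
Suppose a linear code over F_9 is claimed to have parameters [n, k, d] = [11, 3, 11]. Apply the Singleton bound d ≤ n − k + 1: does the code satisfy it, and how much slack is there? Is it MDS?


Singleton RHS = n − k + 1 = 9, slack = -2, bound violated (no such code; not MDS).

Singleton bound: d ≤ n − k + 1.
Here n = 11, k = 3, so n − k + 1 = 9.
Given d = 11, check d ≤ 9: NO.
Slack = (n − k + 1) − d = -2.
The slack is negative: d = 11 exceeds n − k + 1 = 9 by 2, so the Singleton bound is violated and no linear [11, 3, 11]_9 code can exist. In particular it is not MDS (MDS requires d = n − k + 1 exactly).
Description: the claimed parameters are [11, 3, 11]_9; such a code would be impossible (violates the Singleton bound).


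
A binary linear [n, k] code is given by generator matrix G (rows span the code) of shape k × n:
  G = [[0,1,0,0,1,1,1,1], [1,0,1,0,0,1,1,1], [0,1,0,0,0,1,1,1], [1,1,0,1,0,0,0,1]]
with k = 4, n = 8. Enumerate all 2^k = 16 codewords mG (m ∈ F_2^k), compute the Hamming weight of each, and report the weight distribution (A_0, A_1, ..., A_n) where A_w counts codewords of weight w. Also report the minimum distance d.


Weight distribution: A_0 = 1, A_1 = 1, A_3 = 2, A_4 = 5, A_5 = 5, A_6 = 2. Minimum distance d = 1.

Enumerate all 2^4 = 16 messages m ∈ F_2^4.
For each, compute codeword c = mG in F_2^8, then tally its weight.
  m = 0000 → c = 00000000, weight = 0.
  m = 1000 → c = 01001111, weight = 5.
  m = 0100 → c = 10100111, weight = 5.
  m = 1100 → c = 11101000, weight = 4.
  m = 0010 → c = 01000111, weight = 4.
  m = 1010 → c = 00001000, weight = 1.
  m = 0110 → c = 11100000, weight = 3.
  m = 1110 → c = 10101111, weight = 6.
  m = 0001 → c = 11010001, weight = 4.
  m = 1001 → c = 10011110, weight = 5.
  m = 0101 → c = 01110110, weight = 5.
  m = 1101 → c = 00111001, weight = 4.
  m = 0011 → c = 10010110, weight = 4.
  m = 1011 → c = 11011001, weight = 5.
  m = 0111 → c = 00110001, weight = 3.
  m = 1111 → c = 01111110, weight = 6.
Tally weights:
  weight 0: 1 codewords.
  weight 1: 1 codewords.
  weight 3: 2 codewords.
  weight 4: 5 codewords.
  weight 5: 5 codewords.
  weight 6: 2 codewords.
Minimum distance d = smallest w > 0 with A_w > 0 = 1.
Sanity: Σ A_w = 16 = 2^4 = 16 ✓.
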